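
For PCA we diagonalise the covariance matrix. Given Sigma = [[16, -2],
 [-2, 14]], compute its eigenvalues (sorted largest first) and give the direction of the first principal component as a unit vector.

Step 1 — characteristic polynomial of 2×2 Sigma:
  det(Sigma - λI) = λ² - trace · λ + det = 0.
  trace = 16 + 14 = 30, det = 16·14 - (-2)² = 220.
Step 2 — discriminant:
  Δ = trace² - 4·det = 900 - 880 = 20.
Step 3 — eigenvalues:
  λ = (trace ± √Δ)/2 = (30 ± 4.4721)/2,
  λ_1 = 17.2361,  λ_2 = 12.7639.

Step 4 — unit eigenvector for λ_1: solve (Sigma - λ_1 I)v = 0. First row:
  (16 - 17.2361)·v_x + (-2)·v_y = 0, i.e. (-1.2361)·v_x + (-2)·v_y = 0,
  so v ∝ (b, λ_1 - a) = (-2, 1.2361); multiply by -1 so the first entry is positive: u = (2, -1.2361).
  ||u|| = √((2)² + (-1.2361)²) = √(5.5279) ≈ 2.3511,
  v_1 = u/||u|| ≈ (0.8507, -0.5257) (||v_1|| = 1).

λ_1 = 17.2361,  λ_2 = 12.7639;  v_1 ≈ (0.8507, -0.5257)


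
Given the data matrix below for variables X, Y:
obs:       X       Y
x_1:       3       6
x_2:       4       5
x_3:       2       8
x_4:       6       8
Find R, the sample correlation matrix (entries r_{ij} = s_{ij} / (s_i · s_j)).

Step 1 — column means:
  mean(X) = (3 + 4 + 2 + 6) / 4 = 15/4 = 3.75
  mean(Y) = (6 + 5 + 8 + 8) / 4 = 27/4 = 6.75

Step 2 — sample variances and covariances s[i,j] = (1/(n-1)) · Σ_k (x_{k,i} - mean_i) · (x_{k,j} - mean_j), with n-1 = 3:
  s[X,X] = ((-0.75)·(-0.75) + (0.25)·(0.25) + (-1.75)·(-1.75) + (2.25)·(2.25)) / 3 = 8.75/3 = 2.9167
  s[X,Y] = ((-0.75)·(-0.75) + (0.25)·(-1.75) + (-1.75)·(1.25) + (2.25)·(1.25)) / 3 = 0.75/3 = 0.25
  s[Y,Y] = ((-0.75)·(-0.75) + (-1.75)·(-1.75) + (1.25)·(1.25) + (1.25)·(1.25)) / 3 = 6.75/3 = 2.25
  Sample standard deviations s_i = √(s[i,i]):
  s(X) = √(2.9167) = 1.7078
  s(Y) = √(2.25) = 1.5

Step 3 — r_{ij} = s_{ij} / (s_i · s_j):
  r[X,X] = 1 (diagonal).
  r[X,Y] = 0.25 / (1.7078 · 1.5) = 0.25 / 2.5617 = 0.0976
  r[Y,Y] = 1 (diagonal).

R is symmetric with unit diagonal. Assembling:

R = [[1, 0.0976],
 [0.0976, 1]]


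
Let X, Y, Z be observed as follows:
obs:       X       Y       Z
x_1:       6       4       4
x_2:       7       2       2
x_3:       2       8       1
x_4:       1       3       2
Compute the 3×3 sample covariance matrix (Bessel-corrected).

Step 1 — column means:
  mean(X) = (6 + 7 + 2 + 1) / 4 = 16/4 = 4
  mean(Y) = (4 + 2 + 8 + 3) / 4 = 17/4 = 4.25
  mean(Z) = (4 + 2 + 1 + 2) / 4 = 9/4 = 2.25

Step 2 — sample covariance S[i,j] = (1/(n-1)) · Σ_k (x_{k,i} - mean_i) · (x_{k,j} - mean_j), with n-1 = 3.
  S[X,X] = ((2)·(2) + (3)·(3) + (-2)·(-2) + (-3)·(-3)) / 3 = 26/3 = 8.6667
  S[X,Y] = ((2)·(-0.25) + (3)·(-2.25) + (-2)·(3.75) + (-3)·(-1.25)) / 3 = -11/3 = -3.6667
  S[X,Z] = ((2)·(1.75) + (3)·(-0.25) + (-2)·(-1.25) + (-3)·(-0.25)) / 3 = 6/3 = 2
  S[Y,Y] = ((-0.25)·(-0.25) + (-2.25)·(-2.25) + (3.75)·(3.75) + (-1.25)·(-1.25)) / 3 = 20.75/3 = 6.9167
  S[Y,Z] = ((-0.25)·(1.75) + (-2.25)·(-0.25) + (3.75)·(-1.25) + (-1.25)·(-0.25)) / 3 = -4.25/3 = -1.4167
  S[Z,Z] = ((1.75)·(1.75) + (-0.25)·(-0.25) + (-1.25)·(-1.25) + (-0.25)·(-0.25)) / 3 = 4.75/3 = 1.5833

S is symmetric (S[j,i] = S[i,j]). Assembling:

S = [[8.6667, -3.6667, 2],
 [-3.6667, 6.9167, -1.4167],
 [2, -1.4167, 1.5833]]


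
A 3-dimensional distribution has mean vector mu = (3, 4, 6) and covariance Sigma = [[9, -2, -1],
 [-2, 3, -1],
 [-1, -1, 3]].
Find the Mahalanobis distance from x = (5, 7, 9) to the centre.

Step 1 — centre the observation: (x - mu) = (2, 3, 3).

Step 2 — invert Sigma (cofactor / det for 3×3, or solve directly):
  Sigma^{-1} = [[0.1509, 0.1321, 0.0943],
 [0.1321, 0.4906, 0.2075],
 [0.0943, 0.2075, 0.434]].

Step 3 — form the quadratic (x - mu)^T · Sigma^{-1} · (x - mu):
  Sigma^{-1} · (x - mu) = (0.9811, 2.3585, 2.1132).
  (x - mu)^T · [Sigma^{-1} · (x - mu)] = (2)·(0.9811) + (3)·(2.3585) + (3)·(2.1132) = 15.3774.

Step 4 — take square root: d = √(15.3774) ≈ 3.9214.

d(x, mu) = √(15.3774) ≈ 3.9214


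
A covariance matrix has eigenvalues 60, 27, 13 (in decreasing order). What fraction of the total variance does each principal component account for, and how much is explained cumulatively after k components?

Step 1 — total variance = trace(Sigma) = Σ λ_i = 60 + 27 + 13 = 100.

Step 2 — fraction explained by component i = λ_i / Σ λ:
  PC1: 60/100 = 0.6
  PC2: 27/100 = 0.27
  PC3: 13/100 = 0.13

Step 3 — cumulative fraction after k components = (λ_1 + ... + λ_k) / Σ λ:
  k = 1: 60/100 = 0.6
  k = 2: (60 + 27)/100 = 87/100 = 0.87
  k = 3: (60 + 27 + 13)/100 = 100/100 = 1

Summary (fraction, with percent):

explained: PC1 0.6 (60%), PC2 0.27 (27%), PC3 0.13 (13%);  cumulative: 0.6, 0.87, 1


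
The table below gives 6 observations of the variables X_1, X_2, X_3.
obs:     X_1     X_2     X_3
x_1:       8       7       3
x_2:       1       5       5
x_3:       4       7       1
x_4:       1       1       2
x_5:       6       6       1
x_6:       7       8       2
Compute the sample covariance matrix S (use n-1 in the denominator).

Step 1 — column means:
  mean(X_1) = (8 + 1 + 4 + 1 + 6 + 7) / 6 = 27/6 = 4.5
  mean(X_2) = (7 + 5 + 7 + 1 + 6 + 8) / 6 = 34/6 = 5.6667
  mean(X_3) = (3 + 5 + 1 + 2 + 1 + 2) / 6 = 14/6 = 2.3333

Step 2 — sample covariance S[i,j] = (1/(n-1)) · Σ_k (x_{k,i} - mean_i) · (x_{k,j} - mean_j), with n-1 = 5.
  S[X_1,X_1] = ((3.5)·(3.5) + (-3.5)·(-3.5) + (-0.5)·(-0.5) + (-3.5)·(-3.5) + (1.5)·(1.5) + (2.5)·(2.5)) / 5 = 45.5/5 = 9.1
  S[X_1,X_2] = ((3.5)·(1.3333) + (-3.5)·(-0.6667) + (-0.5)·(1.3333) + (-3.5)·(-4.6667) + (1.5)·(0.3333) + (2.5)·(2.3333)) / 5 = 29/5 = 5.8
  S[X_1,X_3] = ((3.5)·(0.6667) + (-3.5)·(2.6667) + (-0.5)·(-1.3333) + (-3.5)·(-0.3333) + (1.5)·(-1.3333) + (2.5)·(-0.3333)) / 5 = -8/5 = -1.6
  S[X_2,X_2] = ((1.3333)·(1.3333) + (-0.6667)·(-0.6667) + (1.3333)·(1.3333) + (-4.6667)·(-4.6667) + (0.3333)·(0.3333) + (2.3333)·(2.3333)) / 5 = 31.3333/5 = 6.2667
  S[X_2,X_3] = ((1.3333)·(0.6667) + (-0.6667)·(2.6667) + (1.3333)·(-1.3333) + (-4.6667)·(-0.3333) + (0.3333)·(-1.3333) + (2.3333)·(-0.3333)) / 5 = -2.3333/5 = -0.4667
  S[X_3,X_3] = ((0.6667)·(0.6667) + (2.6667)·(2.6667) + (-1.3333)·(-1.3333) + (-0.3333)·(-0.3333) + (-1.3333)·(-1.3333) + (-0.3333)·(-0.3333)) / 5 = 11.3333/5 = 2.2667

S is symmetric (S[j,i] = S[i,j]). Assembling:

S = [[9.1, 5.8, -1.6],
 [5.8, 6.2667, -0.4667],
 [-1.6, -0.4667, 2.2667]]


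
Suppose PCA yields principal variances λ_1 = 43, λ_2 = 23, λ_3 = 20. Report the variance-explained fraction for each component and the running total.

Step 1 — total variance = trace(Sigma) = Σ λ_i = 43 + 23 + 20 = 86.

Step 2 — fraction explained by component i = λ_i / Σ λ:
  PC1: 43/86 = 0.5
  PC2: 23/86 = 0.2674
  PC3: 20/86 = 0.2326

Step 3 — cumulative fraction after k components = (λ_1 + ... + λ_k) / Σ λ:
  k = 1: 43/86 = 0.5
  k = 2: (43 + 23)/86 = 66/86 = 0.7674
  k = 3: (43 + 23 + 20)/86 = 86/86 = 1

Summary (fraction, with percent):

explained: PC1 0.5 (50%), PC2 0.2674 (26.74%), PC3 0.2326 (23.26%);  cumulative: 0.5, 0.7674, 1


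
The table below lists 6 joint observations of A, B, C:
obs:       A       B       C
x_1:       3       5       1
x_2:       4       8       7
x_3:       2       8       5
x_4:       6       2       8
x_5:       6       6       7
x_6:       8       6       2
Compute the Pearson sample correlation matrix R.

Step 1 — column means:
  mean(A) = (3 + 4 + 2 + 6 + 6 + 8) / 6 = 29/6 = 4.8333
  mean(B) = (5 + 8 + 8 + 2 + 6 + 6) / 6 = 35/6 = 5.8333
  mean(C) = (1 + 7 + 5 + 8 + 7 + 2) / 6 = 30/6 = 5

Step 2 — sample variances and covariances s[i,j] = (1/(n-1)) · Σ_k (x_{k,i} - mean_i) · (x_{k,j} - mean_j), with n-1 = 5:
  s[A,A] = ((-1.8333)·(-1.8333) + (-0.8333)·(-0.8333) + (-2.8333)·(-2.8333) + (1.1667)·(1.1667) + (1.1667)·(1.1667) + (3.1667)·(3.1667)) / 5 = 24.8333/5 = 4.9667
  s[A,B] = ((-1.8333)·(-0.8333) + (-0.8333)·(2.1667) + (-2.8333)·(2.1667) + (1.1667)·(-3.8333) + (1.1667)·(0.1667) + (3.1667)·(0.1667)) / 5 = -10.1667/5 = -2.0333
  s[A,C] = ((-1.8333)·(-4) + (-0.8333)·(2) + (-2.8333)·(0) + (1.1667)·(3) + (1.1667)·(2) + (3.1667)·(-3)) / 5 = 2/5 = 0.4
  s[B,B] = ((-0.8333)·(-0.8333) + (2.1667)·(2.1667) + (2.1667)·(2.1667) + (-3.8333)·(-3.8333) + (0.1667)·(0.1667) + (0.1667)·(0.1667)) / 5 = 24.8333/5 = 4.9667
  s[B,C] = ((-0.8333)·(-4) + (2.1667)·(2) + (2.1667)·(0) + (-3.8333)·(3) + (0.1667)·(2) + (0.1667)·(-3)) / 5 = -4/5 = -0.8
  s[C,C] = ((-4)·(-4) + (2)·(2) + (0)·(0) + (3)·(3) + (2)·(2) + (-3)·(-3)) / 5 = 42/5 = 8.4
  Sample standard deviations s_i = √(s[i,i]):
  s(A) = √(4.9667) = 2.2286
  s(B) = √(4.9667) = 2.2286
  s(C) = √(8.4) = 2.8983

Step 3 — r_{ij} = s_{ij} / (s_i · s_j):
  r[A,A] = 1 (diagonal).
  r[A,B] = -2.0333 / (2.2286 · 2.2286) = -2.0333 / 4.9667 = -0.4094
  r[A,C] = 0.4 / (2.2286 · 2.8983) = 0.4 / 6.4591 = 0.0619
  r[B,B] = 1 (diagonal).
  r[B,C] = -0.8 / (2.2286 · 2.8983) = -0.8 / 6.4591 = -0.1239
  r[C,C] = 1 (diagonal).

R is symmetric with unit diagonal. Assembling:

R = [[1, -0.4094, 0.0619],
 [-0.4094, 1, -0.1239],
 [0.0619, -0.1239, 1]]


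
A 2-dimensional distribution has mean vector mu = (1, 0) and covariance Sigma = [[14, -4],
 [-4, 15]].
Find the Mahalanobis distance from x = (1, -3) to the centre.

Step 1 — centre the observation: (x - mu) = (0, -3).

Step 2 — invert Sigma. det(Sigma) = 14·15 - (-4)² = 194.
  Sigma^{-1} = (1/det) · [[d, -b], [-b, a]] = [[0.0773, 0.0206],
 [0.0206, 0.0722]].

Step 3 — form the quadratic (x - mu)^T · Sigma^{-1} · (x - mu):
  Sigma^{-1} · (x - mu) = (-0.0619, -0.2165).
  (x - mu)^T · [Sigma^{-1} · (x - mu)] = (0)·(-0.0619) + (-3)·(-0.2165) = 0.6495.

Step 4 — take square root: d = √(0.6495) ≈ 0.8059.

d(x, mu) = √(0.6495) ≈ 0.8059


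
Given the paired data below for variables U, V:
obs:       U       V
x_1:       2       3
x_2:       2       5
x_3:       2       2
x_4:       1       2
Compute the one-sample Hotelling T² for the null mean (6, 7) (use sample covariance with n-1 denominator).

Step 1 — sample mean vector:
  mean(U) = (2 + 2 + 2 + 1) / 4 = 7/4 = 1.75
  mean(V) = (3 + 5 + 2 + 2) / 4 = 12/4 = 3
  x̄ = (1.75, 3),  deviation x̄ - mu_0 = (1.75, 3) - (6, 7) = (-4.25, -4).

Step 2 — sample covariance matrix, S[i,j] = (1/(n-1)) · Σ_k (x_{k,i} - mean_i) · (x_{k,j} - mean_j), divisor n-1 = 3:
  S[U,U] = ((0.25)·(0.25) + (0.25)·(0.25) + (0.25)·(0.25) + (-0.75)·(-0.75)) / 3 = 0.75/3 = 0.25
  S[U,V] = ((0.25)·(0) + (0.25)·(2) + (0.25)·(-1) + (-0.75)·(-1)) / 3 = 1/3 = 0.3333
  S[V,V] = ((0)·(0) + (2)·(2) + (-1)·(-1) + (-1)·(-1)) / 3 = 6/3 = 2
  S = [[0.25, 0.3333],
 [0.3333, 2]].

Step 3 — invert S. det(S) = 0.25·2 - (0.3333)² = 0.3889.
  S^{-1} = (1/det) · [[d, -b], [-b, a]] = [[5.1429, -0.8571],
 [-0.8571, 0.6429]].

Step 4 — quadratic form (x̄ - mu_0)^T · S^{-1} · (x̄ - mu_0):
  S^{-1} · (x̄ - mu_0) = (-18.4286, 1.0714),
  (x̄ - mu_0)^T · [...] = (-4.25)·(-18.4286) + (-4)·(1.0714) = 74.0357.

Step 5 — scale by n: T² = 4 · 74.0357 = 296.1429.

T² ≈ 296.1429


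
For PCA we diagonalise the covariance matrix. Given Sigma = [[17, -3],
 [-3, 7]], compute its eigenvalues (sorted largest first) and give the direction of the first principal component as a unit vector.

Step 1 — characteristic polynomial of 2×2 Sigma:
  det(Sigma - λI) = λ² - trace · λ + det = 0.
  trace = 17 + 7 = 24, det = 17·7 - (-3)² = 110.
Step 2 — discriminant:
  Δ = trace² - 4·det = 576 - 440 = 136.
Step 3 — eigenvalues:
  λ = (trace ± √Δ)/2 = (24 ± 11.6619)/2,
  λ_1 = 17.831,  λ_2 = 6.169.

Step 4 — unit eigenvector for λ_1: solve (Sigma - λ_1 I)v = 0. First row:
  (17 - 17.831)·v_x + (-3)·v_y = 0, i.e. (-0.831)·v_x + (-3)·v_y = 0,
  so v ∝ (b, λ_1 - a) = (-3, 0.831); multiply by -1 so the first entry is positive: u = (3, -0.831).
  ||u|| = √((3)² + (-0.831)²) = √(9.6905) ≈ 3.113,
  v_1 = u/||u|| ≈ (0.9637, -0.2669) (||v_1|| = 1).

λ_1 = 17.831,  λ_2 = 6.169;  v_1 ≈ (0.9637, -0.2669)


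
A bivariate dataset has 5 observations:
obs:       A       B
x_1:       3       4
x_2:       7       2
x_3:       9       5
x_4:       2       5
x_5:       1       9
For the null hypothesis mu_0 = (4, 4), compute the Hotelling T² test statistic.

Step 1 — sample mean vector:
  mean(A) = (3 + 7 + 9 + 2 + 1) / 5 = 22/5 = 4.4
  mean(B) = (4 + 2 + 5 + 5 + 9) / 5 = 25/5 = 5
  x̄ = (4.4, 5),  deviation x̄ - mu_0 = (4.4, 5) - (4, 4) = (0.4, 1).

Step 2 — sample covariance matrix, S[i,j] = (1/(n-1)) · Σ_k (x_{k,i} - mean_i) · (x_{k,j} - mean_j), divisor n-1 = 4:
  S[A,A] = ((-1.4)·(-1.4) + (2.6)·(2.6) + (4.6)·(4.6) + (-2.4)·(-2.4) + (-3.4)·(-3.4)) / 4 = 47.2/4 = 11.8
  S[A,B] = ((-1.4)·(-1) + (2.6)·(-3) + (4.6)·(0) + (-2.4)·(0) + (-3.4)·(4)) / 4 = -20/4 = -5
  S[B,B] = ((-1)·(-1) + (-3)·(-3) + (0)·(0) + (0)·(0) + (4)·(4)) / 4 = 26/4 = 6.5
  S = [[11.8, -5],
 [-5, 6.5]].

Step 3 — invert S. det(S) = 11.8·6.5 - (-5)² = 51.7.
  S^{-1} = (1/det) · [[d, -b], [-b, a]] = [[0.1257, 0.0967],
 [0.0967, 0.2282]].

Step 4 — quadratic form (x̄ - mu_0)^T · S^{-1} · (x̄ - mu_0):
  S^{-1} · (x̄ - mu_0) = (0.147, 0.2669),
  (x̄ - mu_0)^T · [...] = (0.4)·(0.147) + (1)·(0.2669) = 0.3257.

Step 5 — scale by n: T² = 5 · 0.3257 = 1.6286.

T² ≈ 1.6286


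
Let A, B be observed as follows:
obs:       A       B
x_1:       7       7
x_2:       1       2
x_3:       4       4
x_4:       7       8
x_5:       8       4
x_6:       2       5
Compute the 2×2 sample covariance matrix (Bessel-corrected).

Step 1 — column means:
  mean(A) = (7 + 1 + 4 + 7 + 8 + 2) / 6 = 29/6 = 4.8333
  mean(B) = (7 + 2 + 4 + 8 + 4 + 5) / 6 = 30/6 = 5

Step 2 — sample covariance S[i,j] = (1/(n-1)) · Σ_k (x_{k,i} - mean_i) · (x_{k,j} - mean_j), with n-1 = 5.
  S[A,A] = ((2.1667)·(2.1667) + (-3.8333)·(-3.8333) + (-0.8333)·(-0.8333) + (2.1667)·(2.1667) + (3.1667)·(3.1667) + (-2.8333)·(-2.8333)) / 5 = 42.8333/5 = 8.5667
  S[A,B] = ((2.1667)·(2) + (-3.8333)·(-3) + (-0.8333)·(-1) + (2.1667)·(3) + (3.1667)·(-1) + (-2.8333)·(0)) / 5 = 20/5 = 4
  S[B,B] = ((2)·(2) + (-3)·(-3) + (-1)·(-1) + (3)·(3) + (-1)·(-1) + (0)·(0)) / 5 = 24/5 = 4.8

S is symmetric (S[j,i] = S[i,j]). Assembling:

S = [[8.5667, 4],
 [4, 4.8]]


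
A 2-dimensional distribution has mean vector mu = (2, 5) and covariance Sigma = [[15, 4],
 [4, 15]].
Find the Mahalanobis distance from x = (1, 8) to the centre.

Step 1 — centre the observation: (x - mu) = (-1, 3).

Step 2 — invert Sigma. det(Sigma) = 15·15 - (4)² = 209.
  Sigma^{-1} = (1/det) · [[d, -b], [-b, a]] = [[0.0718, -0.0191],
 [-0.0191, 0.0718]].

Step 3 — form the quadratic (x - mu)^T · Sigma^{-1} · (x - mu):
  Sigma^{-1} · (x - mu) = (-0.1292, 0.2344).
  (x - mu)^T · [Sigma^{-1} · (x - mu)] = (-1)·(-0.1292) + (3)·(0.2344) = 0.8325.

Step 4 — take square root: d = √(0.8325) ≈ 0.9124.

d(x, mu) = √(0.8325) ≈ 0.9124


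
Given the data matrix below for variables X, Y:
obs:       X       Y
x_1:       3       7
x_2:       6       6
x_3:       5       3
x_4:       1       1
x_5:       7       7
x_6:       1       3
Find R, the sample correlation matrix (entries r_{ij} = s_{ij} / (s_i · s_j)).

Step 1 — column means:
  mean(X) = (3 + 6 + 5 + 1 + 7 + 1) / 6 = 23/6 = 3.8333
  mean(Y) = (7 + 6 + 3 + 1 + 7 + 3) / 6 = 27/6 = 4.5

Step 2 — sample variances and covariances s[i,j] = (1/(n-1)) · Σ_k (x_{k,i} - mean_i) · (x_{k,j} - mean_j), with n-1 = 5:
  s[X,X] = ((-0.8333)·(-0.8333) + (2.1667)·(2.1667) + (1.1667)·(1.1667) + (-2.8333)·(-2.8333) + (3.1667)·(3.1667) + (-2.8333)·(-2.8333)) / 5 = 32.8333/5 = 6.5667
  s[X,Y] = ((-0.8333)·(2.5) + (2.1667)·(1.5) + (1.1667)·(-1.5) + (-2.8333)·(-3.5) + (3.1667)·(2.5) + (-2.8333)·(-1.5)) / 5 = 21.5/5 = 4.3
  s[Y,Y] = ((2.5)·(2.5) + (1.5)·(1.5) + (-1.5)·(-1.5) + (-3.5)·(-3.5) + (2.5)·(2.5) + (-1.5)·(-1.5)) / 5 = 31.5/5 = 6.3
  Sample standard deviations s_i = √(s[i,i]):
  s(X) = √(6.5667) = 2.5626
  s(Y) = √(6.3) = 2.51

Step 3 — r_{ij} = s_{ij} / (s_i · s_j):
  r[X,X] = 1 (diagonal).
  r[X,Y] = 4.3 / (2.5626 · 2.51) = 4.3 / 6.432 = 0.6685
  r[Y,Y] = 1 (diagonal).

R is symmetric with unit diagonal. Assembling:

R = [[1, 0.6685],
 [0.6685, 1]]


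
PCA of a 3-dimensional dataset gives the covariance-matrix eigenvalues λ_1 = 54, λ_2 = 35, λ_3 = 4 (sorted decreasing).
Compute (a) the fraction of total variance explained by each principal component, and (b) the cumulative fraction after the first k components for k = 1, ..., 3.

Step 1 — total variance = trace(Sigma) = Σ λ_i = 54 + 35 + 4 = 93.

Step 2 — fraction explained by component i = λ_i / Σ λ:
  PC1: 54/93 = 0.5806
  PC2: 35/93 = 0.3763
  PC3: 4/93 = 0.043

Step 3 — cumulative fraction after k components = (λ_1 + ... + λ_k) / Σ λ:
  k = 1: 54/93 = 0.5806
  k = 2: (54 + 35)/93 = 89/93 = 0.957
  k = 3: (54 + 35 + 4)/93 = 93/93 = 1

Summary (fraction, with percent):

explained: PC1 0.5806 (58.06%), PC2 0.3763 (37.63%), PC3 0.043 (4.3%);  cumulative: 0.5806, 0.957, 1


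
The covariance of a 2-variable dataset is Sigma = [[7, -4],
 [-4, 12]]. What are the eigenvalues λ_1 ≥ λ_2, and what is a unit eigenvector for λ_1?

Step 1 — characteristic polynomial of 2×2 Sigma:
  det(Sigma - λI) = λ² - trace · λ + det = 0.
  trace = 7 + 12 = 19, det = 7·12 - (-4)² = 68.
Step 2 — discriminant:
  Δ = trace² - 4·det = 361 - 272 = 89.
Step 3 — eigenvalues:
  λ = (trace ± √Δ)/2 = (19 ± 9.434)/2,
  λ_1 = 14.217,  λ_2 = 4.783.

Step 4 — unit eigenvector for λ_1: solve (Sigma - λ_1 I)v = 0. First row:
  (7 - 14.217)·v_x + (-4)·v_y = 0, i.e. (-7.217)·v_x + (-4)·v_y = 0,
  so v ∝ (b, λ_1 - a) = (-4, 7.217); multiply by -1 so the first entry is positive: u = (4, -7.217).
  ||u|| = √((4)² + (-7.217)²) = √(68.085) ≈ 8.2514,
  v_1 = u/||u|| ≈ (0.4848, -0.8746) (||v_1|| = 1).

λ_1 = 14.217,  λ_2 = 4.783;  v_1 ≈ (0.4848, -0.8746)


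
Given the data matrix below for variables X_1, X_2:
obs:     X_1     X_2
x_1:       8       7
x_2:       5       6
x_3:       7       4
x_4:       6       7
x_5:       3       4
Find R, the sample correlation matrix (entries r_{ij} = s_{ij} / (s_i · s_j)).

Step 1 — column means:
  mean(X_1) = (8 + 5 + 7 + 6 + 3) / 5 = 29/5 = 5.8
  mean(X_2) = (7 + 6 + 4 + 7 + 4) / 5 = 28/5 = 5.6

Step 2 — sample variances and covariances s[i,j] = (1/(n-1)) · Σ_k (x_{k,i} - mean_i) · (x_{k,j} - mean_j), with n-1 = 4:
  s[X_1,X_1] = ((2.2)·(2.2) + (-0.8)·(-0.8) + (1.2)·(1.2) + (0.2)·(0.2) + (-2.8)·(-2.8)) / 4 = 14.8/4 = 3.7
  s[X_1,X_2] = ((2.2)·(1.4) + (-0.8)·(0.4) + (1.2)·(-1.6) + (0.2)·(1.4) + (-2.8)·(-1.6)) / 4 = 5.6/4 = 1.4
  s[X_2,X_2] = ((1.4)·(1.4) + (0.4)·(0.4) + (-1.6)·(-1.6) + (1.4)·(1.4) + (-1.6)·(-1.6)) / 4 = 9.2/4 = 2.3
  Sample standard deviations s_i = √(s[i,i]):
  s(X_1) = √(3.7) = 1.9235
  s(X_2) = √(2.3) = 1.5166

Step 3 — r_{ij} = s_{ij} / (s_i · s_j):
  r[X_1,X_1] = 1 (diagonal).
  r[X_1,X_2] = 1.4 / (1.9235 · 1.5166) = 1.4 / 2.9172 = 0.4799
  r[X_2,X_2] = 1 (diagonal).

R is symmetric with unit diagonal. Assembling:

R = [[1, 0.4799],
 [0.4799, 1]]


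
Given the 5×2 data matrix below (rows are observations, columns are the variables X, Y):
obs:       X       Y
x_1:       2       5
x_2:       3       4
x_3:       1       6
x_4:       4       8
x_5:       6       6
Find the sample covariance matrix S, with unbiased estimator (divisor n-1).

Step 1 — column means:
  mean(X) = (2 + 3 + 1 + 4 + 6) / 5 = 16/5 = 3.2
  mean(Y) = (5 + 4 + 6 + 8 + 6) / 5 = 29/5 = 5.8

Step 2 — sample covariance S[i,j] = (1/(n-1)) · Σ_k (x_{k,i} - mean_i) · (x_{k,j} - mean_j), with n-1 = 4.
  S[X,X] = ((-1.2)·(-1.2) + (-0.2)·(-0.2) + (-2.2)·(-2.2) + (0.8)·(0.8) + (2.8)·(2.8)) / 4 = 14.8/4 = 3.7
  S[X,Y] = ((-1.2)·(-0.8) + (-0.2)·(-1.8) + (-2.2)·(0.2) + (0.8)·(2.2) + (2.8)·(0.2)) / 4 = 3.2/4 = 0.8
  S[Y,Y] = ((-0.8)·(-0.8) + (-1.8)·(-1.8) + (0.2)·(0.2) + (2.2)·(2.2) + (0.2)·(0.2)) / 4 = 8.8/4 = 2.2

S is symmetric (S[j,i] = S[i,j]). Assembling:

S = [[3.7, 0.8],
 [0.8, 2.2]]


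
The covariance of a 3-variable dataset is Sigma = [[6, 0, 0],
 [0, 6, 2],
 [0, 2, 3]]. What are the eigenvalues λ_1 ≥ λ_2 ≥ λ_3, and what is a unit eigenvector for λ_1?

Step 1 — characteristic polynomial p(λ) = det(λI - Sigma) = λ³ - tr·λ² + c_1·λ - det, where tr = trace, c_1 = sum of the principal 2×2 minors, det = det(Sigma):
  tr = 6 + 6 + 3 = 15,
  c_1 = (6·6 - (0)²) + (6·3 - (0)²) + (6·3 - (2)²) = 36 + 18 + 14 = 68,
  det = 6·(6·3 - (2)²) - (0)·((0)·3 - (2)·(0)) + (0)·((0)·(2) - 6·(0)) = 6·(14) - (0)·(0) + (0)·(0) = 84.
  So p(λ) = λ³ - 15λ² + 68λ - 84.
Step 2 — look for an integer root (rational root theorem: any rational root is an integer divisor of 84). Testing λ = 2:
  p(2) = 8 - 60 + 136 - 84 = 0  ✓
  Dividing out (λ - 2): p(λ) = (λ - 2)(λ² - 13λ + 42).
Step 3 — remaining eigenvalues from the quadratic λ² - 13λ + 42 = 0:
  Δ = 13² - 4·42 = 169 - 168 = 1,  λ = (13 ± √1)/2 = (13 ± 1)/2 = 7 or 6.
  Sorted: λ_1 = 7,  λ_2 = 6,  λ_3 = 2  (check: sum = 15 = tr ✓).

Step 4 — unit eigenvector for λ_1 = 7: v spans the null space of (Sigma - λ_1 I), whose rows are
  r_1 = (-1, 0, 0),  r_2 = (0, -1, 2),  r_3 = (0, 2, -4).
  v is orthogonal to every row, so take v ∝ r_1 × r_2 = ((0)·(2) - (0)·(-1), (0)·(0) - (-1)·(2), (-1)·(-1) - (0)·(0)) = (0, 2, 1).
  Let u = (0, 2, 1).
  ||u|| = √((0)² + (2)² + (1)²) = √(5) ≈ 2.2361,  v_1 = u/||u|| ≈ (0, 0.8944, 0.4472) (||v_1|| = 1).

λ_1 = 7,  λ_2 = 6,  λ_3 = 2;  v_1 ≈ (0, 0.8944, 0.4472)


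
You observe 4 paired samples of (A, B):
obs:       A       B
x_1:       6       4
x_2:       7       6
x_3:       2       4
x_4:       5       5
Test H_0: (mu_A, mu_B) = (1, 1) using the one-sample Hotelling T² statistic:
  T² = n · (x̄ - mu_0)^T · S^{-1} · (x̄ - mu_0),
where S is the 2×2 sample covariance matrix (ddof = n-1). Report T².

Step 1 — sample mean vector:
  mean(A) = (6 + 7 + 2 + 5) / 4 = 20/4 = 5
  mean(B) = (4 + 6 + 4 + 5) / 4 = 19/4 = 4.75
  x̄ = (5, 4.75),  deviation x̄ - mu_0 = (5, 4.75) - (1, 1) = (4, 3.75).

Step 2 — sample covariance matrix, S[i,j] = (1/(n-1)) · Σ_k (x_{k,i} - mean_i) · (x_{k,j} - mean_j), divisor n-1 = 3:
  S[A,A] = ((1)·(1) + (2)·(2) + (-3)·(-3) + (0)·(0)) / 3 = 14/3 = 4.6667
  S[A,B] = ((1)·(-0.75) + (2)·(1.25) + (-3)·(-0.75) + (0)·(0.25)) / 3 = 4/3 = 1.3333
  S[B,B] = ((-0.75)·(-0.75) + (1.25)·(1.25) + (-0.75)·(-0.75) + (0.25)·(0.25)) / 3 = 2.75/3 = 0.9167
  S = [[4.6667, 1.3333],
 [1.3333, 0.9167]].

Step 3 — invert S. det(S) = 4.6667·0.9167 - (1.3333)² = 2.5.
  S^{-1} = (1/det) · [[d, -b], [-b, a]] = [[0.3667, -0.5333],
 [-0.5333, 1.8667]].

Step 4 — quadratic form (x̄ - mu_0)^T · S^{-1} · (x̄ - mu_0):
  S^{-1} · (x̄ - mu_0) = (-0.5333, 4.8667),
  (x̄ - mu_0)^T · [...] = (4)·(-0.5333) + (3.75)·(4.8667) = 16.1167.

Step 5 — scale by n: T² = 4 · 16.1167 = 64.4667.

T² ≈ 64.4667


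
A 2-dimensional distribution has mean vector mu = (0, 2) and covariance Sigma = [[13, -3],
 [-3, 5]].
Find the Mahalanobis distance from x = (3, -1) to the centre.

Step 1 — centre the observation: (x - mu) = (3, -3).

Step 2 — invert Sigma. det(Sigma) = 13·5 - (-3)² = 56.
  Sigma^{-1} = (1/det) · [[d, -b], [-b, a]] = [[0.0893, 0.0536],
 [0.0536, 0.2321]].

Step 3 — form the quadratic (x - mu)^T · Sigma^{-1} · (x - mu):
  Sigma^{-1} · (x - mu) = (0.1071, -0.5357).
  (x - mu)^T · [Sigma^{-1} · (x - mu)] = (3)·(0.1071) + (-3)·(-0.5357) = 1.9286.

Step 4 — take square root: d = √(1.9286) ≈ 1.3887.

d(x, mu) = √(1.9286) ≈ 1.3887


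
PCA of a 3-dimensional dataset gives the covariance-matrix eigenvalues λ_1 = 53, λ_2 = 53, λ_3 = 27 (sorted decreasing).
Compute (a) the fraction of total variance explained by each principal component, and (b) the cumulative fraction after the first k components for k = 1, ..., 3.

Step 1 — total variance = trace(Sigma) = Σ λ_i = 53 + 53 + 27 = 133.

Step 2 — fraction explained by component i = λ_i / Σ λ:
  PC1: 53/133 = 0.3985
  PC2: 53/133 = 0.3985
  PC3: 27/133 = 0.203

Step 3 — cumulative fraction after k components = (λ_1 + ... + λ_k) / Σ λ:
  k = 1: 53/133 = 0.3985
  k = 2: (53 + 53)/133 = 106/133 = 0.797
  k = 3: (53 + 53 + 27)/133 = 133/133 = 1

Summary (fraction, with percent):

explained: PC1 0.3985 (39.85%), PC2 0.3985 (39.85%), PC3 0.203 (20.3%);  cumulative: 0.3985, 0.797, 1


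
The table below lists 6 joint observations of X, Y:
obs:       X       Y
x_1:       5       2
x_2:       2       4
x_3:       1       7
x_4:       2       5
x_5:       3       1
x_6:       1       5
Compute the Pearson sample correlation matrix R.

Step 1 — column means:
  mean(X) = (5 + 2 + 1 + 2 + 3 + 1) / 6 = 14/6 = 2.3333
  mean(Y) = (2 + 4 + 7 + 5 + 1 + 5) / 6 = 24/6 = 4

Step 2 — sample variances and covariances s[i,j] = (1/(n-1)) · Σ_k (x_{k,i} - mean_i) · (x_{k,j} - mean_j), with n-1 = 5:
  s[X,X] = ((2.6667)·(2.6667) + (-0.3333)·(-0.3333) + (-1.3333)·(-1.3333) + (-0.3333)·(-0.3333) + (0.6667)·(0.6667) + (-1.3333)·(-1.3333)) / 5 = 11.3333/5 = 2.2667
  s[X,Y] = ((2.6667)·(-2) + (-0.3333)·(0) + (-1.3333)·(3) + (-0.3333)·(1) + (0.6667)·(-3) + (-1.3333)·(1)) / 5 = -13/5 = -2.6
  s[Y,Y] = ((-2)·(-2) + (0)·(0) + (3)·(3) + (1)·(1) + (-3)·(-3) + (1)·(1)) / 5 = 24/5 = 4.8
  Sample standard deviations s_i = √(s[i,i]):
  s(X) = √(2.2667) = 1.5055
  s(Y) = √(4.8) = 2.1909

Step 3 — r_{ij} = s_{ij} / (s_i · s_j):
  r[X,X] = 1 (diagonal).
  r[X,Y] = -2.6 / (1.5055 · 2.1909) = -2.6 / 3.2985 = -0.7882
  r[Y,Y] = 1 (diagonal).

R is symmetric with unit diagonal. Assembling:

R = [[1, -0.7882],
 [-0.7882, 1]]


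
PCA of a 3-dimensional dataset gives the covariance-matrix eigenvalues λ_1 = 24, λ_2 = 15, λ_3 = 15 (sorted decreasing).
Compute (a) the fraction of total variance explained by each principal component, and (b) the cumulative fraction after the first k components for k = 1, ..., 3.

Step 1 — total variance = trace(Sigma) = Σ λ_i = 24 + 15 + 15 = 54.

Step 2 — fraction explained by component i = λ_i / Σ λ:
  PC1: 24/54 = 0.4444
  PC2: 15/54 = 0.2778
  PC3: 15/54 = 0.2778

Step 3 — cumulative fraction after k components = (λ_1 + ... + λ_k) / Σ λ:
  k = 1: 24/54 = 0.4444
  k = 2: (24 + 15)/54 = 39/54 = 0.7222
  k = 3: (24 + 15 + 15)/54 = 54/54 = 1

Summary (fraction, with percent):

explained: PC1 0.4444 (44.44%), PC2 0.2778 (27.78%), PC3 0.2778 (27.78%);  cumulative: 0.4444, 0.7222, 1


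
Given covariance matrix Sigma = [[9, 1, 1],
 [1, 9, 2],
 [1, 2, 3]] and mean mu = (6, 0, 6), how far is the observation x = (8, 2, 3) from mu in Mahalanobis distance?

Step 1 — centre the observation: (x - mu) = (2, 2, -3).

Step 2 — invert Sigma (cofactor / det for 3×3, or solve directly):
  Sigma^{-1} = [[0.1156, -0.005, -0.0352],
 [-0.005, 0.1307, -0.0854],
 [-0.0352, -0.0854, 0.402]].

Step 3 — form the quadratic (x - mu)^T · Sigma^{-1} · (x - mu):
  Sigma^{-1} · (x - mu) = (0.3266, 0.5075, -1.4472).
  (x - mu)^T · [Sigma^{-1} · (x - mu)] = (2)·(0.3266) + (2)·(0.5075) + (-3)·(-1.4472) = 6.0101.

Step 4 — take square root: d = √(6.0101) ≈ 2.4515.

d(x, mu) = √(6.0101) ≈ 2.4515


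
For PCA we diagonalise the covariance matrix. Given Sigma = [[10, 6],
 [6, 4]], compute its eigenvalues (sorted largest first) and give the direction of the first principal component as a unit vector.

Step 1 — characteristic polynomial of 2×2 Sigma:
  det(Sigma - λI) = λ² - trace · λ + det = 0.
  trace = 10 + 4 = 14, det = 10·4 - (6)² = 4.
Step 2 — discriminant:
  Δ = trace² - 4·det = 196 - 16 = 180.
Step 3 — eigenvalues:
  λ = (trace ± √Δ)/2 = (14 ± 13.4164)/2,
  λ_1 = 13.7082,  λ_2 = 0.2918.

Step 4 — unit eigenvector for λ_1: solve (Sigma - λ_1 I)v = 0. First row:
  (10 - 13.7082)·v_x + (6)·v_y = 0, i.e. (-3.7082)·v_x + (6)·v_y = 0,
  so v ∝ (b, λ_1 - a) = (6, 3.7082) = u.
  ||u|| = √((6)² + (3.7082)²) = √(49.7508) ≈ 7.0534,
  v_1 = u/||u|| ≈ (0.8507, 0.5257) (||v_1|| = 1).

λ_1 = 13.7082,  λ_2 = 0.2918;  v_1 ≈ (0.8507, 0.5257)


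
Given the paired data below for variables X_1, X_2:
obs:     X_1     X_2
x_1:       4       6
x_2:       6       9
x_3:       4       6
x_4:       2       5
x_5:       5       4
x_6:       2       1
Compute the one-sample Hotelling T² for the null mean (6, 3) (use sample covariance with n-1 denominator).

Step 1 — sample mean vector:
  mean(X_1) = (4 + 6 + 4 + 2 + 5 + 2) / 6 = 23/6 = 3.8333
  mean(X_2) = (6 + 9 + 6 + 5 + 4 + 1) / 6 = 31/6 = 5.1667
  x̄ = (3.8333, 5.1667),  deviation x̄ - mu_0 = (3.8333, 5.1667) - (6, 3) = (-2.1667, 2.1667).

Step 2 — sample covariance matrix, S[i,j] = (1/(n-1)) · Σ_k (x_{k,i} - mean_i) · (x_{k,j} - mean_j), divisor n-1 = 5:
  S[X_1,X_1] = ((0.1667)·(0.1667) + (2.1667)·(2.1667) + (0.1667)·(0.1667) + (-1.8333)·(-1.8333) + (1.1667)·(1.1667) + (-1.8333)·(-1.8333)) / 5 = 12.8333/5 = 2.5667
  S[X_1,X_2] = ((0.1667)·(0.8333) + (2.1667)·(3.8333) + (0.1667)·(0.8333) + (-1.8333)·(-0.1667) + (1.1667)·(-1.1667) + (-1.8333)·(-4.1667)) / 5 = 15.1667/5 = 3.0333
  S[X_2,X_2] = ((0.8333)·(0.8333) + (3.8333)·(3.8333) + (0.8333)·(0.8333) + (-0.1667)·(-0.1667) + (-1.1667)·(-1.1667) + (-4.1667)·(-4.1667)) / 5 = 34.8333/5 = 6.9667
  S = [[2.5667, 3.0333],
 [3.0333, 6.9667]].

Step 3 — invert S. det(S) = 2.5667·6.9667 - (3.0333)² = 8.68.
  S^{-1} = (1/det) · [[d, -b], [-b, a]] = [[0.8026, -0.3495],
 [-0.3495, 0.2957]].

Step 4 — quadratic form (x̄ - mu_0)^T · S^{-1} · (x̄ - mu_0):
  S^{-1} · (x̄ - mu_0) = (-2.4962, 1.3978),
  (x̄ - mu_0)^T · [...] = (-2.1667)·(-2.4962) + (2.1667)·(1.3978) = 8.437.

Step 5 — scale by n: T² = 6 · 8.437 = 50.6221.

T² ≈ 50.6221


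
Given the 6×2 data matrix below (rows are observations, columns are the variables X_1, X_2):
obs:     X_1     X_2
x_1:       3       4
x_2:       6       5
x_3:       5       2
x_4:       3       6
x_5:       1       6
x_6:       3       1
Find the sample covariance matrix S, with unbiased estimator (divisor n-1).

Step 1 — column means:
  mean(X_1) = (3 + 6 + 5 + 3 + 1 + 3) / 6 = 21/6 = 3.5
  mean(X_2) = (4 + 5 + 2 + 6 + 6 + 1) / 6 = 24/6 = 4

Step 2 — sample covariance S[i,j] = (1/(n-1)) · Σ_k (x_{k,i} - mean_i) · (x_{k,j} - mean_j), with n-1 = 5.
  S[X_1,X_1] = ((-0.5)·(-0.5) + (2.5)·(2.5) + (1.5)·(1.5) + (-0.5)·(-0.5) + (-2.5)·(-2.5) + (-0.5)·(-0.5)) / 5 = 15.5/5 = 3.1
  S[X_1,X_2] = ((-0.5)·(0) + (2.5)·(1) + (1.5)·(-2) + (-0.5)·(2) + (-2.5)·(2) + (-0.5)·(-3)) / 5 = -5/5 = -1
  S[X_2,X_2] = ((0)·(0) + (1)·(1) + (-2)·(-2) + (2)·(2) + (2)·(2) + (-3)·(-3)) / 5 = 22/5 = 4.4

S is symmetric (S[j,i] = S[i,j]). Assembling:

S = [[3.1, -1],
 [-1, 4.4]]


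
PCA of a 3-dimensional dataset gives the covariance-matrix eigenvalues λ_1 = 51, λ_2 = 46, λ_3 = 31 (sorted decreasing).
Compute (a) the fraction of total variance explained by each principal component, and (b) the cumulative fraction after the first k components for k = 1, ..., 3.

Step 1 — total variance = trace(Sigma) = Σ λ_i = 51 + 46 + 31 = 128.

Step 2 — fraction explained by component i = λ_i / Σ λ:
  PC1: 51/128 = 0.3984
  PC2: 46/128 = 0.3594
  PC3: 31/128 = 0.2422

Step 3 — cumulative fraction after k components = (λ_1 + ... + λ_k) / Σ λ:
  k = 1: 51/128 = 0.3984
  k = 2: (51 + 46)/128 = 97/128 = 0.7578
  k = 3: (51 + 46 + 31)/128 = 128/128 = 1

Summary (fraction, with percent):

explained: PC1 0.3984 (39.84%), PC2 0.3594 (35.94%), PC3 0.2422 (24.22%);  cumulative: 0.3984, 0.7578, 1


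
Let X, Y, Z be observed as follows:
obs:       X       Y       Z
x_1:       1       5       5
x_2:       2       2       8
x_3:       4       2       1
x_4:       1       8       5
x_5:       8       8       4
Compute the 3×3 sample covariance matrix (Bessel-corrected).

Step 1 — column means:
  mean(X) = (1 + 2 + 4 + 1 + 8) / 5 = 16/5 = 3.2
  mean(Y) = (5 + 2 + 2 + 8 + 8) / 5 = 25/5 = 5
  mean(Z) = (5 + 8 + 1 + 5 + 4) / 5 = 23/5 = 4.6

Step 2 — sample covariance S[i,j] = (1/(n-1)) · Σ_k (x_{k,i} - mean_i) · (x_{k,j} - mean_j), with n-1 = 4.
  S[X,X] = ((-2.2)·(-2.2) + (-1.2)·(-1.2) + (0.8)·(0.8) + (-2.2)·(-2.2) + (4.8)·(4.8)) / 4 = 34.8/4 = 8.7
  S[X,Y] = ((-2.2)·(0) + (-1.2)·(-3) + (0.8)·(-3) + (-2.2)·(3) + (4.8)·(3)) / 4 = 9/4 = 2.25
  S[X,Z] = ((-2.2)·(0.4) + (-1.2)·(3.4) + (0.8)·(-3.6) + (-2.2)·(0.4) + (4.8)·(-0.6)) / 4 = -11.6/4 = -2.9
  S[Y,Y] = ((0)·(0) + (-3)·(-3) + (-3)·(-3) + (3)·(3) + (3)·(3)) / 4 = 36/4 = 9
  S[Y,Z] = ((0)·(0.4) + (-3)·(3.4) + (-3)·(-3.6) + (3)·(0.4) + (3)·(-0.6)) / 4 = 0/4 = 0
  S[Z,Z] = ((0.4)·(0.4) + (3.4)·(3.4) + (-3.6)·(-3.6) + (0.4)·(0.4) + (-0.6)·(-0.6)) / 4 = 25.2/4 = 6.3

S is symmetric (S[j,i] = S[i,j]). Assembling:

S = [[8.7, 2.25, -2.9],
 [2.25, 9, 0],
 [-2.9, 0, 6.3]]


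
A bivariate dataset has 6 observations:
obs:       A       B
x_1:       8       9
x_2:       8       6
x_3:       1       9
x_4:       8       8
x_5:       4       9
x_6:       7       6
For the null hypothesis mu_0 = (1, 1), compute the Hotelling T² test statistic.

Step 1 — sample mean vector:
  mean(A) = (8 + 8 + 1 + 8 + 4 + 7) / 6 = 36/6 = 6
  mean(B) = (9 + 6 + 9 + 8 + 9 + 6) / 6 = 47/6 = 7.8333
  x̄ = (6, 7.8333),  deviation x̄ - mu_0 = (6, 7.8333) - (1, 1) = (5, 6.8333).

Step 2 — sample covariance matrix, S[i,j] = (1/(n-1)) · Σ_k (x_{k,i} - mean_i) · (x_{k,j} - mean_j), divisor n-1 = 5:
  S[A,A] = ((2)·(2) + (2)·(2) + (-5)·(-5) + (2)·(2) + (-2)·(-2) + (1)·(1)) / 5 = 42/5 = 8.4
  S[A,B] = ((2)·(1.1667) + (2)·(-1.8333) + (-5)·(1.1667) + (2)·(0.1667) + (-2)·(1.1667) + (1)·(-1.8333)) / 5 = -11/5 = -2.2
  S[B,B] = ((1.1667)·(1.1667) + (-1.8333)·(-1.8333) + (1.1667)·(1.1667) + (0.1667)·(0.1667) + (1.1667)·(1.1667) + (-1.8333)·(-1.8333)) / 5 = 10.8333/5 = 2.1667
  S = [[8.4, -2.2],
 [-2.2, 2.1667]].

Step 3 — invert S. det(S) = 8.4·2.1667 - (-2.2)² = 13.36.
  S^{-1} = (1/det) · [[d, -b], [-b, a]] = [[0.1622, 0.1647],
 [0.1647, 0.6287]].

Step 4 — quadratic form (x̄ - mu_0)^T · S^{-1} · (x̄ - mu_0):
  S^{-1} · (x̄ - mu_0) = (1.9361, 5.1198),
  (x̄ - mu_0)^T · [...] = (5)·(1.9361) + (6.8333)·(5.1198) = 44.6657.

Step 5 — scale by n: T² = 6 · 44.6657 = 267.994.

T² ≈ 267.994


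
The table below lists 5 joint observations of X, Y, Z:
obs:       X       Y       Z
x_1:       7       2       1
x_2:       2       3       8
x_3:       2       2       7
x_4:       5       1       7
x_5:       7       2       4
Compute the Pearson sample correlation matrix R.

Step 1 — column means:
  mean(X) = (7 + 2 + 2 + 5 + 7) / 5 = 23/5 = 4.6
  mean(Y) = (2 + 3 + 2 + 1 + 2) / 5 = 10/5 = 2
  mean(Z) = (1 + 8 + 7 + 7 + 4) / 5 = 27/5 = 5.4

Step 2 — sample variances and covariances s[i,j] = (1/(n-1)) · Σ_k (x_{k,i} - mean_i) · (x_{k,j} - mean_j), with n-1 = 4:
  s[X,X] = ((2.4)·(2.4) + (-2.6)·(-2.6) + (-2.6)·(-2.6) + (0.4)·(0.4) + (2.4)·(2.4)) / 4 = 25.2/4 = 6.3
  s[X,Y] = ((2.4)·(0) + (-2.6)·(1) + (-2.6)·(0) + (0.4)·(-1) + (2.4)·(0)) / 4 = -3/4 = -0.75
  s[X,Z] = ((2.4)·(-4.4) + (-2.6)·(2.6) + (-2.6)·(1.6) + (0.4)·(1.6) + (2.4)·(-1.4)) / 4 = -24.2/4 = -6.05
  s[Y,Y] = ((0)·(0) + (1)·(1) + (0)·(0) + (-1)·(-1) + (0)·(0)) / 4 = 2/4 = 0.5
  s[Y,Z] = ((0)·(-4.4) + (1)·(2.6) + (0)·(1.6) + (-1)·(1.6) + (0)·(-1.4)) / 4 = 1/4 = 0.25
  s[Z,Z] = ((-4.4)·(-4.4) + (2.6)·(2.6) + (1.6)·(1.6) + (1.6)·(1.6) + (-1.4)·(-1.4)) / 4 = 33.2/4 = 8.3
  Sample standard deviations s_i = √(s[i,i]):
  s(X) = √(6.3) = 2.51
  s(Y) = √(0.5) = 0.7071
  s(Z) = √(8.3) = 2.881

Step 3 — r_{ij} = s_{ij} / (s_i · s_j):
  r[X,X] = 1 (diagonal).
  r[X,Y] = -0.75 / (2.51 · 0.7071) = -0.75 / 1.7748 = -0.4226
  r[X,Z] = -6.05 / (2.51 · 2.881) = -6.05 / 7.2312 = -0.8367
  r[Y,Y] = 1 (diagonal).
  r[Y,Z] = 0.25 / (0.7071 · 2.881) = 0.25 / 2.0372 = 0.1227
  r[Z,Z] = 1 (diagonal).

R is symmetric with unit diagonal. Assembling:

R = [[1, -0.4226, -0.8367],
 [-0.4226, 1, 0.1227],
 [-0.8367, 0.1227, 1]]


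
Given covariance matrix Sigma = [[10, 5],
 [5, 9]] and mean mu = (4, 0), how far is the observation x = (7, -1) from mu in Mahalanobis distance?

Step 1 — centre the observation: (x - mu) = (3, -1).

Step 2 — invert Sigma. det(Sigma) = 10·9 - (5)² = 65.
  Sigma^{-1} = (1/det) · [[d, -b], [-b, a]] = [[0.1385, -0.0769],
 [-0.0769, 0.1538]].

Step 3 — form the quadratic (x - mu)^T · Sigma^{-1} · (x - mu):
  Sigma^{-1} · (x - mu) = (0.4923, -0.3846).
  (x - mu)^T · [Sigma^{-1} · (x - mu)] = (3)·(0.4923) + (-1)·(-0.3846) = 1.8615.

Step 4 — take square root: d = √(1.8615) ≈ 1.3644.

d(x, mu) = √(1.8615) ≈ 1.3644


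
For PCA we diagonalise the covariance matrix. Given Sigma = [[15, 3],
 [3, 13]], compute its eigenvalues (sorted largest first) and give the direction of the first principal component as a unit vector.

Step 1 — characteristic polynomial of 2×2 Sigma:
  det(Sigma - λI) = λ² - trace · λ + det = 0.
  trace = 15 + 13 = 28, det = 15·13 - (3)² = 186.
Step 2 — discriminant:
  Δ = trace² - 4·det = 784 - 744 = 40.
Step 3 — eigenvalues:
  λ = (trace ± √Δ)/2 = (28 ± 6.3246)/2,
  λ_1 = 17.1623,  λ_2 = 10.8377.

Step 4 — unit eigenvector for λ_1: solve (Sigma - λ_1 I)v = 0. First row:
  (15 - 17.1623)·v_x + (3)·v_y = 0, i.e. (-2.1623)·v_x + (3)·v_y = 0,
  so v ∝ (b, λ_1 - a) = (3, 2.1623) = u.
  ||u|| = √((3)² + (2.1623)²) = √(13.6754) ≈ 3.698,
  v_1 = u/||u|| ≈ (0.8112, 0.5847) (||v_1|| = 1).

λ_1 = 17.1623,  λ_2 = 10.8377;  v_1 ≈ (0.8112, 0.5847)


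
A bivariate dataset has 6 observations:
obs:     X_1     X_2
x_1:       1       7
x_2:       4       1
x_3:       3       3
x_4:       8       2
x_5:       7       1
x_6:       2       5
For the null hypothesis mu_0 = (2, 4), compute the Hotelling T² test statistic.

Step 1 — sample mean vector:
  mean(X_1) = (1 + 4 + 3 + 8 + 7 + 2) / 6 = 25/6 = 4.1667
  mean(X_2) = (7 + 1 + 3 + 2 + 1 + 5) / 6 = 19/6 = 3.1667
  x̄ = (4.1667, 3.1667),  deviation x̄ - mu_0 = (4.1667, 3.1667) - (2, 4) = (2.1667, -0.8333).

Step 2 — sample covariance matrix, S[i,j] = (1/(n-1)) · Σ_k (x_{k,i} - mean_i) · (x_{k,j} - mean_j), divisor n-1 = 5:
  S[X_1,X_1] = ((-3.1667)·(-3.1667) + (-0.1667)·(-0.1667) + (-1.1667)·(-1.1667) + (3.8333)·(3.8333) + (2.8333)·(2.8333) + (-2.1667)·(-2.1667)) / 5 = 38.8333/5 = 7.7667
  S[X_1,X_2] = ((-3.1667)·(3.8333) + (-0.1667)·(-2.1667) + (-1.1667)·(-0.1667) + (3.8333)·(-1.1667) + (2.8333)·(-2.1667) + (-2.1667)·(1.8333)) / 5 = -26.1667/5 = -5.2333
  S[X_2,X_2] = ((3.8333)·(3.8333) + (-2.1667)·(-2.1667) + (-0.1667)·(-0.1667) + (-1.1667)·(-1.1667) + (-2.1667)·(-2.1667) + (1.8333)·(1.8333)) / 5 = 28.8333/5 = 5.7667
  S = [[7.7667, -5.2333],
 [-5.2333, 5.7667]].

Step 3 — invert S. det(S) = 7.7667·5.7667 - (-5.2333)² = 17.4.
  S^{-1} = (1/det) · [[d, -b], [-b, a]] = [[0.3314, 0.3008],
 [0.3008, 0.4464]].

Step 4 — quadratic form (x̄ - mu_0)^T · S^{-1} · (x̄ - mu_0):
  S^{-1} · (x̄ - mu_0) = (0.4674, 0.2797),
  (x̄ - mu_0)^T · [...] = (2.1667)·(0.4674) + (-0.8333)·(0.2797) = 0.7797.

Step 5 — scale by n: T² = 6 · 0.7797 = 4.6782.

T² ≈ 4.6782


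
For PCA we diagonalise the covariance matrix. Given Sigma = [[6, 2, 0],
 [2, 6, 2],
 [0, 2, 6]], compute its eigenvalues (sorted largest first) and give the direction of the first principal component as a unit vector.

Step 1 — characteristic polynomial p(λ) = det(λI - Sigma) = λ³ - tr·λ² + c_1·λ - det, where tr = trace, c_1 = sum of the principal 2×2 minors, det = det(Sigma):
  tr = 6 + 6 + 6 = 18,
  c_1 = (6·6 - (2)²) + (6·6 - (0)²) + (6·6 - (2)²) = 32 + 36 + 32 = 100,
  det = 6·(6·6 - (2)²) - (2)·((2)·6 - (2)·(0)) + (0)·((2)·(2) - 6·(0)) = 6·(32) - (2)·(12) + (0)·(4) = 168.
  So p(λ) = λ³ - 18λ² + 100λ - 168.
Step 2 — look for an integer root (rational root theorem: any rational root is an integer divisor of 168). Testing λ = 6:
  p(6) = 216 - 648 + 600 - 168 = 0  ✓
  Dividing out (λ - 6): p(λ) = (λ - 6)(λ² - 12λ + 28).
Step 3 — remaining eigenvalues from the quadratic λ² - 12λ + 28 = 0:
  Δ = 12² - 4·28 = 144 - 112 = 32,  λ = (12 ± √32)/2 = (12 ± 5.6569)/2 ≈ 8.8284 or 3.1716.
  Sorted: λ_1 = 8.8284,  λ_2 = 6,  λ_3 = 3.1716  (check: sum = 18 = tr ✓).

Step 4 — unit eigenvector for λ_1 ≈ 8.8284: v spans the null space of (Sigma - λ_1 I), whose rows are
  r_1 = (-2.8284, 2, 0),  r_2 = (2, -2.8284, 2),  r_3 = (0, 2, -2.8284).
  v is orthogonal to every row, so take v ∝ r_1 × r_2 = ((2)·(2) - (0)·(-2.8284), (0)·(2) - (-2.8284)·(2), (-2.8284)·(-2.8284) - (2)·(2)) ≈ (4, 5.6569, 4).
  Let u = (4, 5.6569, 4).
  ||u|| = √((4)² + (5.6569)² + (4)²) = √(64) ≈ 8,  v_1 = u/||u|| ≈ (0.5, 0.7071, 0.5) (||v_1|| = 1).

λ_1 = 8.8284,  λ_2 = 6,  λ_3 = 3.1716;  v_1 ≈ (0.5, 0.7071, 0.5)
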